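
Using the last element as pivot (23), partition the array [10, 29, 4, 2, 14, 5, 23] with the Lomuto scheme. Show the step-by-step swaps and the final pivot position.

Lomuto partition with pivot = 23:

Initial array: [10, 29, 4, 2, 14, 5, 23]

arr[0]=10 <= 23: swap with position 0, array becomes [10, 29, 4, 2, 14, 5, 23]
arr[1]=29 > 23: no swap
arr[2]=4 <= 23: swap with position 1, array becomes [10, 4, 29, 2, 14, 5, 23]
arr[3]=2 <= 23: swap with position 2, array becomes [10, 4, 2, 29, 14, 5, 23]
arr[4]=14 <= 23: swap with position 3, array becomes [10, 4, 2, 14, 29, 5, 23]
arr[5]=5 <= 23: swap with position 4, array becomes [10, 4, 2, 14, 5, 29, 23]

Place pivot at position 5: [10, 4, 2, 14, 5, 23, 29]
Pivot position: 5

After partitioning with pivot 23, the array becomes [10, 4, 2, 14, 5, 23, 29]. The pivot is placed at index 5. All elements to the left of the pivot are <= 23, and all elements to the right are > 23.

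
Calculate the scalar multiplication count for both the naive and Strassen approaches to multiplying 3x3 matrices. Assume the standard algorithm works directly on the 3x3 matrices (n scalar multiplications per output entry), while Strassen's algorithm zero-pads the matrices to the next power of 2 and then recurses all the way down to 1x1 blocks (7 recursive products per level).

Matrix multiplication for 3x3 matrices:

Strassen's algorithm requires power-of-2 dimensions. Pad 3x3 to 4x4 (next power of 2).

Standard algorithm: 3^3 = 27 multiplications
Strassen's algorithm: 7^(log2(4)) = 7^2 = 49 multiplications
Difference: 27 - 49 = -22 (Strassen uses MORE here due to padding overhead — for small or just-over-power-of-2 n, padding can outweigh the per-level savings)

Standard: 27 multiplications (3^3). Strassen: 49 multiplications (7^2, after padding to 4x4). Strassen reduces 8 recursive multiplications to 7 at each level.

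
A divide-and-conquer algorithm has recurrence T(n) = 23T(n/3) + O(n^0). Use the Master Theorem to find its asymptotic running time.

Master Theorem for T(n) = 23T(n/3) + O(n^0):

a = 23, b = 3, c = 0
log_b(a) = log_3(23) = 2.8540

Case 1: c = 0 < log_3(23) = 2.8540
T(n) = O(n^(log_3 23))

For T(n) = 23T(n/3) + O(n^0): log_3(23) = 2.8540. This is Case 1 of the Master Theorem (c < log_b(a), work dominated by leaves), giving O(n^(log_3 23)).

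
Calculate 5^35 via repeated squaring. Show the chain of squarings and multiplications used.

Computing 5^35 by squaring (build up from 5^1; each line after the first costs one multiplication):

5^1 = 5
5^2 = (5^1)^2 = 5^2 = 25
5^4 = (5^2)^2 = 25^2 = 625
5^8 = (5^4)^2 = 625^2 = 390625
5^16 = (5^8)^2 = 390625^2 = 152587890625
5^17 = 5 * 5^16 = 5 * 152587890625 = 762939453125
5^34 = (5^17)^2 = 762939453125^2 = 582076609134674072265625
5^35 = 5 * 5^34 = 5 * 582076609134674072265625 = 2910383045673370361328125

Result: 2910383045673370361328125
Multiplications needed: 7 (7 lines after 5^1)

5^35 = 2910383045673370361328125. Using exponentiation by squaring, this requires 7 multiplications. The key idea: if the exponent is even, square the half-power; if odd, multiply by the base once.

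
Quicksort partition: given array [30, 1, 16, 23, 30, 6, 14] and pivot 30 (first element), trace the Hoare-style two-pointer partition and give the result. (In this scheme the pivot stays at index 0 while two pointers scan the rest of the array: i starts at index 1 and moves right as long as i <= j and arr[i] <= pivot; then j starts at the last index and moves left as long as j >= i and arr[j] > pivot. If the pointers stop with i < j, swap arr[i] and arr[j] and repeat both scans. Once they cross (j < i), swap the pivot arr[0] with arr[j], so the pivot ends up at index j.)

Hoare-style two-pointer partition with pivot = 30:

Initial array: [30, 1, 16, 23, 30, 6, 14]

Pointers start at i = 1, j = 6.
i ends at 7, j ends at 6: the pointers have crossed (j < i), so scanning stops.

Swap pivot arr[0] with arr[6] to place pivot at position 6: [14, 1, 16, 23, 30, 6, 30]
Pivot position: 6

After partitioning with pivot 30, the array becomes [14, 1, 16, 23, 30, 6, 30]. The pivot is placed at index 6. All elements to the left of the pivot are <= 30, and all elements to the right are > 30.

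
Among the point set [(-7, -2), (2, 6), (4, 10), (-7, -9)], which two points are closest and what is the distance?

Computing all pairwise distances among 4 points:

d((-7, -2), (2, 6)) = 12.0416
d((-7, -2), (4, 10)) = 16.2788
d((-7, -2), (-7, -9)) = 7.0
d((2, 6), (4, 10)) = 4.4721 <-- minimum
d((2, 6), (-7, -9)) = 17.4929
d((4, 10), (-7, -9)) = 21.9545

Closest pair: (2, 6) and (4, 10) with distance 4.4721

The closest pair is (2, 6) and (4, 10) with Euclidean distance 4.4721. For 4 points, brute-force pairwise comparison is shown above. For large n, the divide-and-conquer algorithm (sort by x, recurse on halves, check the dividing strip) achieves O(n log n).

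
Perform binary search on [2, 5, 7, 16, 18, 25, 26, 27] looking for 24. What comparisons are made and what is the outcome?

Binary search for 24 in [2, 5, 7, 16, 18, 25, 26, 27]:

lo=0, hi=7, mid=3, arr[mid]=16 -> 16 < 24, search right half
lo=4, hi=7, mid=5, arr[mid]=25 -> 25 > 24, search left half
lo=4, hi=4, mid=4, arr[mid]=18 -> 18 < 24, search right half
lo=5 > hi=4, target 24 not found

Binary search determines that 24 is not in the array after 3 comparisons. The search space was exhausted without finding the target.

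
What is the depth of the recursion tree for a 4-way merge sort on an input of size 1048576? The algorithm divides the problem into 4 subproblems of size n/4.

For divide and conquer with division factor 4:

Problem sizes at each level:
Level 0: 1048576
Level 1: 262144
Level 2: 65536
Level 3: 16384
Level 4: 4096
Level 5: 1024
Level 6: 256
Level 7: 64
Level 8: 16
Level 9: 4
Level 10: 1

The root is level 0 and the size-1 base case is level 10 (the tree spans levels 0 through 10, i.e. 11 levels counting the root), so the depth is the number of divisions: log_4(1048576) = 10

The recursion tree depth is log_4(1048576) = 10. At each level, the problem size is divided by 4, so it takes 10 divisions to reduce to a base case of size 1. The algorithm makes 4 recursive calls at each level.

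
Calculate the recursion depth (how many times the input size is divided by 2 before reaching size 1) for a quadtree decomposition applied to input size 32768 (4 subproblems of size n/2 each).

For divide and conquer with division factor 2:

Problem sizes at each level:
Level 0: 32768
Level 1: 16384
Level 2: 8192
Level 3: 4096
Level 4: 2048
Level 5: 1024
Level 6: 512
Level 7: 256
Level 8: 128
Level 9: 64
Level 10: 32
Level 11: 16
Level 12: 8
Level 13: 4
Level 14: 2
Level 15: 1

The root is level 0 and the size-1 base case is level 15 (the tree spans levels 0 through 15, i.e. 16 levels counting the root), so the depth is the number of divisions: log_2(32768) = 15

The recursion tree depth is log_2(32768) = 15. At each level, the problem size is divided by 2, so it takes 15 divisions to reduce to a base case of size 1. The algorithm makes 4 recursive calls at each level.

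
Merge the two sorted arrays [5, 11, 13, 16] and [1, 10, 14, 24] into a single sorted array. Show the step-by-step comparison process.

Merging process:

Compare 5 vs 1: take 1 from right. Merged: [1]
Compare 5 vs 10: take 5 from left. Merged: [1, 5]
Compare 11 vs 10: take 10 from right. Merged: [1, 5, 10]
Compare 11 vs 14: take 11 from left. Merged: [1, 5, 10, 11]
Compare 13 vs 14: take 13 from left. Merged: [1, 5, 10, 11, 13]
Compare 16 vs 14: take 14 from right. Merged: [1, 5, 10, 11, 13, 14]
Compare 16 vs 24: take 16 from left. Merged: [1, 5, 10, 11, 13, 14, 16]
Append remaining from right: [24]. Merged: [1, 5, 10, 11, 13, 14, 16, 24]

Final merged array: [1, 5, 10, 11, 13, 14, 16, 24]
Total comparisons: 7

The merged array is [1, 5, 10, 11, 13, 14, 16, 24], requiring 7 comparisons. The merge step runs in O(n) time where n is the total number of elements.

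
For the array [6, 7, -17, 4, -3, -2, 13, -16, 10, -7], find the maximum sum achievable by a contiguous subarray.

Using Kadane's algorithm on [6, 7, -17, 4, -3, -2, 13, -16, 10, -7]:

Scanning through the array:
Position 1 (value 7): max_ending_here = 13, max_so_far = 13
Position 2 (value -17): max_ending_here = -4, max_so_far = 13
Position 3 (value 4): max_ending_here = 4, max_so_far = 13
Position 4 (value -3): max_ending_here = 1, max_so_far = 13
Position 5 (value -2): max_ending_here = -1, max_so_far = 13
Position 6 (value 13): max_ending_here = 13, max_so_far = 13
Position 7 (value -16): max_ending_here = -3, max_so_far = 13
Position 8 (value 10): max_ending_here = 10, max_so_far = 13
Position 9 (value -7): max_ending_here = 3, max_so_far = 13

Maximum subarray: [6, 7]
Maximum sum: 13

The maximum subarray is [6, 7] with sum 13. This subarray runs from index 0 to index 1.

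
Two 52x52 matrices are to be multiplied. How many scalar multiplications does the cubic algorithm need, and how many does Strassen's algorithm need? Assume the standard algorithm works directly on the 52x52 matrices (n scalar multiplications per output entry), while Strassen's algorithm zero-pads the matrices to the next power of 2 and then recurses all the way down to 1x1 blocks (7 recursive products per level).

Matrix multiplication for 52x52 matrices:

Strassen's algorithm requires power-of-2 dimensions. Pad 52x52 to 64x64 (next power of 2).

Standard algorithm: 52^3 = 140608 multiplications
Strassen's algorithm: 7^(log2(64)) = 7^6 = 117649 multiplications
Savings: 140608 - 117649 = 22959 multiplications

Standard: 140608 multiplications (52^3). Strassen: 117649 multiplications (7^6, after padding to 64x64). Strassen reduces 8 recursive multiplications to 7 at each level.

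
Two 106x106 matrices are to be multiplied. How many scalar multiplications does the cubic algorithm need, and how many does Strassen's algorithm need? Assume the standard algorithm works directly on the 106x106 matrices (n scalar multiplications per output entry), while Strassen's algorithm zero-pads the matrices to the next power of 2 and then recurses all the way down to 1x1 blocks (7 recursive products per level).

Matrix multiplication for 106x106 matrices:

Strassen's algorithm requires power-of-2 dimensions. Pad 106x106 to 128x128 (next power of 2).

Standard algorithm: 106^3 = 1191016 multiplications
Strassen's algorithm: 7^(log2(128)) = 7^7 = 823543 multiplications
Savings: 1191016 - 823543 = 367473 multiplications

Standard: 1191016 multiplications (106^3). Strassen: 823543 multiplications (7^7, after padding to 128x128). Strassen reduces 8 recursive multiplications to 7 at each level.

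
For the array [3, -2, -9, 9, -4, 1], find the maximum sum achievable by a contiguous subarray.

Using Kadane's algorithm on [3, -2, -9, 9, -4, 1]:

Scanning through the array:
Position 1 (value -2): max_ending_here = 1, max_so_far = 3
Position 2 (value -9): max_ending_here = -8, max_so_far = 3
Position 3 (value 9): max_ending_here = 9, max_so_far = 9
Position 4 (value -4): max_ending_here = 5, max_so_far = 9
Position 5 (value 1): max_ending_here = 6, max_so_far = 9

Maximum subarray: [9]
Maximum sum: 9

The maximum subarray is [9] with sum 9. This subarray runs from index 3 to index 3.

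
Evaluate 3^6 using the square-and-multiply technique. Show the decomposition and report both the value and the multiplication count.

Computing 3^6 by squaring (build up from 3^1; each line after the first costs one multiplication):

3^1 = 3
3^2 = (3^1)^2 = 3^2 = 9
3^3 = 3 * 3^2 = 3 * 9 = 27
3^6 = (3^3)^2 = 27^2 = 729

Result: 729
Multiplications needed: 3 (3 lines after 3^1)

3^6 = 729. Using exponentiation by squaring, this requires 3 multiplications. The key idea: if the exponent is even, square the half-power; if odd, multiply by the base once.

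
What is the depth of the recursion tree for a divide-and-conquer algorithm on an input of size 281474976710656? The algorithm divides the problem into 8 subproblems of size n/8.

For divide and conquer with division factor 8:

Problem sizes at each level:
Level 0: 281474976710656
Level 1: 35184372088832
Level 2: 4398046511104
Level 3: 549755813888
Level 4: 68719476736
Level 5: 8589934592
Level 6: 1073741824
Level 7: 134217728
Level 8: 16777216
Level 9: 2097152
Level 10: 262144
Level 11: 32768
Level 12: 4096
Level 13: 512
Level 14: 64
Level 15: 8
Level 16: 1

The root is level 0 and the size-1 base case is level 16 (the tree spans levels 0 through 16, i.e. 17 levels counting the root), so the depth is the number of divisions: log_8(281474976710656) = 16

The recursion tree depth is log_8(281474976710656) = 16. At each level, the problem size is divided by 8, so it takes 16 divisions to reduce to a base case of size 1. The algorithm makes 8 recursive calls at each level.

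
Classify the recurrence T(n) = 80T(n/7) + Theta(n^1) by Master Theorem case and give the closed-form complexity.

Master Theorem for T(n) = 80T(n/7) + O(n^1):

a = 80, b = 7, c = 1
log_b(a) = log_7(80) = 2.2519

Case 1: c = 1 < log_7(80) = 2.2519
T(n) = O(n^(log_7 80))

For T(n) = 80T(n/7) + O(n^1): log_7(80) = 2.2519. This is Case 1 of the Master Theorem (c < log_b(a), work dominated by leaves), giving O(n^(log_7 80)).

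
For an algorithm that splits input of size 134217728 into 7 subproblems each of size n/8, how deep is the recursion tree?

For divide and conquer with division factor 8:

Problem sizes at each level:
Level 0: 134217728
Level 1: 16777216
Level 2: 2097152
Level 3: 262144
Level 4: 32768
Level 5: 4096
Level 6: 512
Level 7: 64
Level 8: 8
Level 9: 1

The root is level 0 and the size-1 base case is level 9 (the tree spans levels 0 through 9, i.e. 10 levels counting the root), so the depth is the number of divisions: log_8(134217728) = 9

The recursion tree depth is log_8(134217728) = 9. At each level, the problem size is divided by 8, so it takes 9 divisions to reduce to a base case of size 1. The algorithm makes 7 recursive calls at each level.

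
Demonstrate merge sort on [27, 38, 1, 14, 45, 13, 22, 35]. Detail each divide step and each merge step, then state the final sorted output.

Merge sort trace:

Split: [27, 38, 1, 14, 45, 13, 22, 35] -> [27, 38, 1, 14] and [45, 13, 22, 35]
  Split: [27, 38, 1, 14] -> [27, 38] and [1, 14]
    Split: [27, 38] -> [27] and [38]
    Merge: [27] + [38] -> [27, 38]
    Split: [1, 14] -> [1] and [14]
    Merge: [1] + [14] -> [1, 14]
  Merge: [27, 38] + [1, 14] -> [1, 14, 27, 38]
  Split: [45, 13, 22, 35] -> [45, 13] and [22, 35]
    Split: [45, 13] -> [45] and [13]
    Merge: [45] + [13] -> [13, 45]
    Split: [22, 35] -> [22] and [35]
    Merge: [22] + [35] -> [22, 35]
  Merge: [13, 45] + [22, 35] -> [13, 22, 35, 45]
Merge: [1, 14, 27, 38] + [13, 22, 35, 45] -> [1, 13, 14, 22, 27, 35, 38, 45]

Final sorted array: [1, 13, 14, 22, 27, 35, 38, 45]

The merge sort proceeds by recursively splitting the array and merging sorted halves.
After all merges, the sorted array is [1, 13, 14, 22, 27, 35, 38, 45].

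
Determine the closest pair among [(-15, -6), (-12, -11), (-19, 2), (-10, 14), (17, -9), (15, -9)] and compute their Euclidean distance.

Computing all pairwise distances among 6 points:

d((-15, -6), (-12, -11)) = 5.831
d((-15, -6), (-19, 2)) = 8.9443
d((-15, -6), (-10, 14)) = 20.6155
d((-15, -6), (17, -9)) = 32.1403
d((-15, -6), (15, -9)) = 30.1496
d((-12, -11), (-19, 2)) = 14.7648
d((-12, -11), (-10, 14)) = 25.0799
d((-12, -11), (17, -9)) = 29.0689
d((-12, -11), (15, -9)) = 27.074
d((-19, 2), (-10, 14)) = 15.0
d((-19, 2), (17, -9)) = 37.6431
d((-19, 2), (15, -9)) = 35.7351
d((-10, 14), (17, -9)) = 35.4683
d((-10, 14), (15, -9)) = 33.9706
d((17, -9), (15, -9)) = 2.0 <-- minimum

Closest pair: (17, -9) and (15, -9) with distance 2.0

The closest pair is (17, -9) and (15, -9) with Euclidean distance 2.0. For 6 points, brute-force pairwise comparison is shown above. For large n, the divide-and-conquer algorithm (sort by x, recurse on halves, check the dividing strip) achieves O(n log n).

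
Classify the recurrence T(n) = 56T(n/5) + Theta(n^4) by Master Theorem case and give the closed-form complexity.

Master Theorem for T(n) = 56T(n/5) + O(n^4):

a = 56, b = 5, c = 4
log_b(a) = log_5(56) = 2.5011

Case 3: c = 4 > log_5(56) = 2.5011
T(n) = O(n^4) = O(n^4)

For T(n) = 56T(n/5) + O(n^4): log_5(56) = 2.5011. This is Case 3 of the Master Theorem (c > log_b(a), work dominated by root), giving O(n^4).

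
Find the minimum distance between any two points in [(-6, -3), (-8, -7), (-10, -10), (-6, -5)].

Computing all pairwise distances among 4 points:

d((-6, -3), (-8, -7)) = 4.4721
d((-6, -3), (-10, -10)) = 8.0623
d((-6, -3), (-6, -5)) = 2.0 <-- minimum
d((-8, -7), (-10, -10)) = 3.6056
d((-8, -7), (-6, -5)) = 2.8284
d((-10, -10), (-6, -5)) = 6.4031

Closest pair: (-6, -3) and (-6, -5) with distance 2.0

The closest pair is (-6, -3) and (-6, -5) with Euclidean distance 2.0. For 4 points, brute-force pairwise comparison is shown above. For large n, the divide-and-conquer algorithm (sort by x, recurse on halves, check the dividing strip) achieves O(n log n).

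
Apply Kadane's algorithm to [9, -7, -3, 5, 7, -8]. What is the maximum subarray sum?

Using Kadane's algorithm on [9, -7, -3, 5, 7, -8]:

Scanning through the array:
Position 1 (value -7): max_ending_here = 2, max_so_far = 9
Position 2 (value -3): max_ending_here = -1, max_so_far = 9
Position 3 (value 5): max_ending_here = 5, max_so_far = 9
Position 4 (value 7): max_ending_here = 12, max_so_far = 12
Position 5 (value -8): max_ending_here = 4, max_so_far = 12

Maximum subarray: [5, 7]
Maximum sum: 12

The maximum subarray is [5, 7] with sum 12. This subarray runs from index 3 to index 4.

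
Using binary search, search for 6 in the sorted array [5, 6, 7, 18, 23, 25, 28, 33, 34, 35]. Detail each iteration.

Binary search for 6 in [5, 6, 7, 18, 23, 25, 28, 33, 34, 35]:

lo=0, hi=9, mid=4, arr[mid]=23 -> 23 > 6, search left half
lo=0, hi=3, mid=1, arr[mid]=6 -> Found target at index 1!

Binary search finds 6 at index 1 after 2 comparisons. The search repeatedly halves the search space by comparing with the middle element.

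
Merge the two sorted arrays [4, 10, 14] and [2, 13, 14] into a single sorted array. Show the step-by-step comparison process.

Merging process:

Compare 4 vs 2: take 2 from right. Merged: [2]
Compare 4 vs 13: take 4 from left. Merged: [2, 4]
Compare 10 vs 13: take 10 from left. Merged: [2, 4, 10]
Compare 14 vs 13: take 13 from right. Merged: [2, 4, 10, 13]
Compare 14 vs 14: take 14 from left. Merged: [2, 4, 10, 13, 14]
Append remaining from right: [14]. Merged: [2, 4, 10, 13, 14, 14]

Final merged array: [2, 4, 10, 13, 14, 14]
Total comparisons: 5

The merged array is [2, 4, 10, 13, 14, 14], requiring 5 comparisons. The merge step runs in O(n) time where n is the total number of elements.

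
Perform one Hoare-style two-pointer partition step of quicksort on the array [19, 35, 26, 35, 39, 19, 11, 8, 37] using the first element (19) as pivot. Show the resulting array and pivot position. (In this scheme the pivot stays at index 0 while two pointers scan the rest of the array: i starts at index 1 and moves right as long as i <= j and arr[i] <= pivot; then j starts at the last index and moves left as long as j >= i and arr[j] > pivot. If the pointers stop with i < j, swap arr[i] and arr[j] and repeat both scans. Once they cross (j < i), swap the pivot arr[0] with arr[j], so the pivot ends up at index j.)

Hoare-style two-pointer partition with pivot = 19:

Initial array: [19, 35, 26, 35, 39, 19, 11, 8, 37]

Pointers start at i = 1, j = 8.
i stops at index 1 (arr[1]=35 > 19), j stops at index 7 (arr[7]=8 <= 19): swap arr[1] and arr[7], array becomes [19, 8, 26, 35, 39, 19, 11, 35, 37]
i stops at index 2 (arr[2]=26 > 19), j stops at index 6 (arr[6]=11 <= 19): swap arr[2] and arr[6], array becomes [19, 8, 11, 35, 39, 19, 26, 35, 37]
i stops at index 3 (arr[3]=35 > 19), j stops at index 5 (arr[5]=19 <= 19): swap arr[3] and arr[5], array becomes [19, 8, 11, 19, 39, 35, 26, 35, 37]
i ends at 4, j ends at 3: the pointers have crossed (j < i), so scanning stops.

Swap pivot arr[0] with arr[3] to place pivot at position 3: [19, 8, 11, 19, 39, 35, 26, 35, 37]
Pivot position: 3

After partitioning with pivot 19, the array becomes [19, 8, 11, 19, 39, 35, 26, 35, 37]. The pivot is placed at index 3. All elements to the left of the pivot are <= 19, and all elements to the right are > 19.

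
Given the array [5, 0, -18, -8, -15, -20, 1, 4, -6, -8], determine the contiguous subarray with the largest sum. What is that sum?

Using Kadane's algorithm on [5, 0, -18, -8, -15, -20, 1, 4, -6, -8]:

Scanning through the array:
Position 1 (value 0): max_ending_here = 5, max_so_far = 5
Position 2 (value -18): max_ending_here = -13, max_so_far = 5
Position 3 (value -8): max_ending_here = -8, max_so_far = 5
Position 4 (value -15): max_ending_here = -15, max_so_far = 5
Position 5 (value -20): max_ending_here = -20, max_so_far = 5
Position 6 (value 1): max_ending_here = 1, max_so_far = 5
Position 7 (value 4): max_ending_here = 5, max_so_far = 5
Position 8 (value -6): max_ending_here = -1, max_so_far = 5
Position 9 (value -8): max_ending_here = -8, max_so_far = 5

Maximum subarray: [5]
Maximum sum: 5

The maximum subarray is [5] with sum 5. This subarray runs from index 0 to index 0.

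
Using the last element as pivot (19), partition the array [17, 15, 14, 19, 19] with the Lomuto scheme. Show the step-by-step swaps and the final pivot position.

Lomuto partition with pivot = 19:

Initial array: [17, 15, 14, 19, 19]

arr[0]=17 <= 19: swap with position 0, array becomes [17, 15, 14, 19, 19]
arr[1]=15 <= 19: swap with position 1, array becomes [17, 15, 14, 19, 19]
arr[2]=14 <= 19: swap with position 2, array becomes [17, 15, 14, 19, 19]
arr[3]=19 <= 19: swap with position 3, array becomes [17, 15, 14, 19, 19]

Place pivot at position 4: [17, 15, 14, 19, 19]
Pivot position: 4

After partitioning with pivot 19, the array becomes [17, 15, 14, 19, 19]. The pivot is placed at index 4. All elements to the left of the pivot are <= 19, and all elements to the right are > 19.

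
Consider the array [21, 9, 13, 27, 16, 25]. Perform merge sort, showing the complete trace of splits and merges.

Merge sort trace:

Split: [21, 9, 13, 27, 16, 25] -> [21, 9, 13] and [27, 16, 25]
  Split: [21, 9, 13] -> [21] and [9, 13]
    Split: [9, 13] -> [9] and [13]
    Merge: [9] + [13] -> [9, 13]
  Merge: [21] + [9, 13] -> [9, 13, 21]
  Split: [27, 16, 25] -> [27] and [16, 25]
    Split: [16, 25] -> [16] and [25]
    Merge: [16] + [25] -> [16, 25]
  Merge: [27] + [16, 25] -> [16, 25, 27]
Merge: [9, 13, 21] + [16, 25, 27] -> [9, 13, 16, 21, 25, 27]

Final sorted array: [9, 13, 16, 21, 25, 27]

The merge sort proceeds by recursively splitting the array and merging sorted halves.
After all merges, the sorted array is [9, 13, 16, 21, 25, 27].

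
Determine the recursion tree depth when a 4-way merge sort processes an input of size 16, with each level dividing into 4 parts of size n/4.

For divide and conquer with division factor 4:

Problem sizes at each level:
Level 0: 16
Level 1: 4
Level 2: 1

The root is level 0 and the size-1 base case is level 2 (the tree spans levels 0 through 2, i.e. 3 levels counting the root), so the depth is the number of divisions: log_4(16) = 2

The recursion tree depth is log_4(16) = 2. At each level, the problem size is divided by 4, so it takes 2 divisions to reduce to a base case of size 1. The algorithm makes 4 recursive calls at each level.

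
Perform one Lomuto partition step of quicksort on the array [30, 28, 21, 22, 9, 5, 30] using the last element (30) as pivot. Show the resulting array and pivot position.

Lomuto partition with pivot = 30:

Initial array: [30, 28, 21, 22, 9, 5, 30]

arr[0]=30 <= 30: swap with position 0, array becomes [30, 28, 21, 22, 9, 5, 30]
arr[1]=28 <= 30: swap with position 1, array becomes [30, 28, 21, 22, 9, 5, 30]
arr[2]=21 <= 30: swap with position 2, array becomes [30, 28, 21, 22, 9, 5, 30]
arr[3]=22 <= 30: swap with position 3, array becomes [30, 28, 21, 22, 9, 5, 30]
arr[4]=9 <= 30: swap with position 4, array becomes [30, 28, 21, 22, 9, 5, 30]
arr[5]=5 <= 30: swap with position 5, array becomes [30, 28, 21, 22, 9, 5, 30]

Place pivot at position 6: [30, 28, 21, 22, 9, 5, 30]
Pivot position: 6

After partitioning with pivot 30, the array becomes [30, 28, 21, 22, 9, 5, 30]. The pivot is placed at index 6. All elements to the left of the pivot are <= 30, and all elements to the right are > 30.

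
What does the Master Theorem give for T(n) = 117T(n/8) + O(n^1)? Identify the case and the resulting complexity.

Master Theorem for T(n) = 117T(n/8) + O(n^1):

a = 117, b = 8, c = 1
log_b(a) = log_8(117) = 2.2901

Case 1: c = 1 < log_8(117) = 2.2901
T(n) = O(n^(log_8 117))

For T(n) = 117T(n/8) + O(n^1): log_8(117) = 2.2901. This is Case 1 of the Master Theorem (c < log_b(a), work dominated by leaves), giving O(n^(log_8 117)).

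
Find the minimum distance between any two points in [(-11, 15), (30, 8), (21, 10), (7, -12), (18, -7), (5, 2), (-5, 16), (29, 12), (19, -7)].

Computing all pairwise distances among 9 points:

d((-11, 15), (30, 8)) = 41.5933
d((-11, 15), (21, 10)) = 32.3883
d((-11, 15), (7, -12)) = 32.45
d((-11, 15), (18, -7)) = 36.4005
d((-11, 15), (5, 2)) = 20.6155
d((-11, 15), (-5, 16)) = 6.0828
d((-11, 15), (29, 12)) = 40.1123
d((-11, 15), (19, -7)) = 37.2022
d((30, 8), (21, 10)) = 9.2195
d((30, 8), (7, -12)) = 30.4795
d((30, 8), (18, -7)) = 19.2094
d((30, 8), (5, 2)) = 25.7099
d((30, 8), (-5, 16)) = 35.9026
d((30, 8), (29, 12)) = 4.1231
d((30, 8), (19, -7)) = 18.6011
d((21, 10), (7, -12)) = 26.0768
d((21, 10), (18, -7)) = 17.2627
d((21, 10), (5, 2)) = 17.8885
d((21, 10), (-5, 16)) = 26.6833
d((21, 10), (29, 12)) = 8.2462
d((21, 10), (19, -7)) = 17.1172
d((7, -12), (18, -7)) = 12.083
d((7, -12), (5, 2)) = 14.1421
d((7, -12), (-5, 16)) = 30.4631
d((7, -12), (29, 12)) = 32.5576
d((7, -12), (19, -7)) = 13.0
d((18, -7), (5, 2)) = 15.8114
d((18, -7), (-5, 16)) = 32.5269
d((18, -7), (29, 12)) = 21.9545
d((18, -7), (19, -7)) = 1.0 <-- minimum
d((5, 2), (-5, 16)) = 17.2047
d((5, 2), (29, 12)) = 26.0
d((5, 2), (19, -7)) = 16.6433
d((-5, 16), (29, 12)) = 34.2345
d((-5, 16), (19, -7)) = 33.2415
d((29, 12), (19, -7)) = 21.4709

Closest pair: (18, -7) and (19, -7) with distance 1.0

The closest pair is (18, -7) and (19, -7) with Euclidean distance 1.0. For 9 points, brute-force pairwise comparison is shown above. For large n, the divide-and-conquer algorithm (sort by x, recurse on halves, check the dividing strip) achieves O(n log n).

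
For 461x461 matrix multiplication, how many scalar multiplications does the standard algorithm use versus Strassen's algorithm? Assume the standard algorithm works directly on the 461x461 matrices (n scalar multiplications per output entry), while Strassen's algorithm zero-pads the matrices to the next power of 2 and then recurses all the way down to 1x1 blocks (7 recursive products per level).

Matrix multiplication for 461x461 matrices:

Strassen's algorithm requires power-of-2 dimensions. Pad 461x461 to 512x512 (next power of 2).

Standard algorithm: 461^3 = 97972181 multiplications
Strassen's algorithm: 7^(log2(512)) = 7^9 = 40353607 multiplications
Savings: 97972181 - 40353607 = 57618574 multiplications

Standard: 97972181 multiplications (461^3). Strassen: 40353607 multiplications (7^9, after padding to 512x512). Strassen reduces 8 recursive multiplications to 7 at each level.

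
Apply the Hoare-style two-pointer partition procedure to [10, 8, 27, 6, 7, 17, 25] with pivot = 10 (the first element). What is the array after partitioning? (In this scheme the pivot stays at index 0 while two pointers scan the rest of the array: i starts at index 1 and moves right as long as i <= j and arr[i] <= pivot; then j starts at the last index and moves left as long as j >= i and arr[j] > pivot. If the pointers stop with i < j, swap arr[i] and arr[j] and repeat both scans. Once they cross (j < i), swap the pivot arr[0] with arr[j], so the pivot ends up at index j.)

Hoare-style two-pointer partition with pivot = 10:

Initial array: [10, 8, 27, 6, 7, 17, 25]

Pointers start at i = 1, j = 6.
i stops at index 2 (arr[2]=27 > 10), j stops at index 4 (arr[4]=7 <= 10): swap arr[2] and arr[4], array becomes [10, 8, 7, 6, 27, 17, 25]
i ends at 4, j ends at 3: the pointers have crossed (j < i), so scanning stops.

Swap pivot arr[0] with arr[3] to place pivot at position 3: [6, 8, 7, 10, 27, 17, 25]
Pivot position: 3

After partitioning with pivot 10, the array becomes [6, 8, 7, 10, 27, 17, 25]. The pivot is placed at index 3. All elements to the left of the pivot are <= 10, and all elements to the right are > 10.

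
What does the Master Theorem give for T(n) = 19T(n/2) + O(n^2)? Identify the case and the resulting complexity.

Master Theorem for T(n) = 19T(n/2) + O(n^2):

a = 19, b = 2, c = 2
log_b(a) = log_2(19) = 4.2479

Case 1: c = 2 < log_2(19) = 4.2479
T(n) = O(n^(log_2 19))

For T(n) = 19T(n/2) + O(n^2): log_2(19) = 4.2479. This is Case 1 of the Master Theorem (c < log_b(a), work dominated by leaves), giving O(n^(log_2 19)).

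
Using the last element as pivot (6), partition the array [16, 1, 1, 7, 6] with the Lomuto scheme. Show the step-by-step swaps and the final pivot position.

Lomuto partition with pivot = 6:

Initial array: [16, 1, 1, 7, 6]

arr[0]=16 > 6: no swap
arr[1]=1 <= 6: swap with position 0, array becomes [1, 16, 1, 7, 6]
arr[2]=1 <= 6: swap with position 1, array becomes [1, 1, 16, 7, 6]
arr[3]=7 > 6: no swap

Place pivot at position 2: [1, 1, 6, 7, 16]
Pivot position: 2

After partitioning with pivot 6, the array becomes [1, 1, 6, 7, 16]. The pivot is placed at index 2. All elements to the left of the pivot are <= 6, and all elements to the right are > 6.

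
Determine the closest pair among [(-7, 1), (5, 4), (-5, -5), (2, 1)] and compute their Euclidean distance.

Computing all pairwise distances among 4 points:

d((-7, 1), (5, 4)) = 12.3693
d((-7, 1), (-5, -5)) = 6.3246
d((-7, 1), (2, 1)) = 9.0
d((5, 4), (-5, -5)) = 13.4536
d((5, 4), (2, 1)) = 4.2426 <-- minimum
d((-5, -5), (2, 1)) = 9.2195

Closest pair: (5, 4) and (2, 1) with distance 4.2426

The closest pair is (5, 4) and (2, 1) with Euclidean distance 4.2426. For 4 points, brute-force pairwise comparison is shown above. For large n, the divide-and-conquer algorithm (sort by x, recurse on halves, check the dividing strip) achieves O(n log n).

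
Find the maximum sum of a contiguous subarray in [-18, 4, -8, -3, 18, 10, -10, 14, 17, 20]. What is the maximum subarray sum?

Using Kadane's algorithm on [-18, 4, -8, -3, 18, 10, -10, 14, 17, 20]:

Scanning through the array:
Position 1 (value 4): max_ending_here = 4, max_so_far = 4
Position 2 (value -8): max_ending_here = -4, max_so_far = 4
Position 3 (value -3): max_ending_here = -3, max_so_far = 4
Position 4 (value 18): max_ending_here = 18, max_so_far = 18
Position 5 (value 10): max_ending_here = 28, max_so_far = 28
Position 6 (value -10): max_ending_here = 18, max_so_far = 28
Position 7 (value 14): max_ending_here = 32, max_so_far = 32
Position 8 (value 17): max_ending_here = 49, max_so_far = 49
Position 9 (value 20): max_ending_here = 69, max_so_far = 69

Maximum subarray: [18, 10, -10, 14, 17, 20]
Maximum sum: 69

The maximum subarray is [18, 10, -10, 14, 17, 20] with sum 69. This subarray runs from index 4 to index 9.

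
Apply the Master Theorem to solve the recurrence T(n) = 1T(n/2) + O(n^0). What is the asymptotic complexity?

Master Theorem for T(n) = 1T(n/2) + O(n^0):

a = 1, b = 2, c = 0
log_b(a) = log_2(1) = 0.0000

Case 2: c = 0 = log_2(1) = 0.0000
T(n) = O(n^0 log n) = O(log n)

For T(n) = 1T(n/2) + O(n^0): log_2(1) = 0.0000. This is Case 2 of the Master Theorem (c = log_b(a), equal work at all levels), giving O(log n).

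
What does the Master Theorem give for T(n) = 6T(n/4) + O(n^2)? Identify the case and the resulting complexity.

Master Theorem for T(n) = 6T(n/4) + O(n^2):

a = 6, b = 4, c = 2
log_b(a) = log_4(6) = 1.2925

Case 3: c = 2 > log_4(6) = 1.2925
T(n) = O(n^2) = O(n^2)

For T(n) = 6T(n/4) + O(n^2): log_4(6) = 1.2925. This is Case 3 of the Master Theorem (c > log_b(a), work dominated by root), giving O(n^2).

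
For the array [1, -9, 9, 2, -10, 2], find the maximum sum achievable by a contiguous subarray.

Using Kadane's algorithm on [1, -9, 9, 2, -10, 2]:

Scanning through the array:
Position 1 (value -9): max_ending_here = -8, max_so_far = 1
Position 2 (value 9): max_ending_here = 9, max_so_far = 9
Position 3 (value 2): max_ending_here = 11, max_so_far = 11
Position 4 (value -10): max_ending_here = 1, max_so_far = 11
Position 5 (value 2): max_ending_here = 3, max_so_far = 11

Maximum subarray: [9, 2]
Maximum sum: 11

The maximum subarray is [9, 2] with sum 11. This subarray runs from index 2 to index 3.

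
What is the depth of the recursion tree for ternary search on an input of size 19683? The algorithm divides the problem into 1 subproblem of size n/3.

For divide and conquer with division factor 3:

Problem sizes at each level:
Level 0: 19683
Level 1: 6561
Level 2: 2187
Level 3: 729
Level 4: 243
Level 5: 81
Level 6: 27
Level 7: 9
Level 8: 3
Level 9: 1

The root is level 0 and the size-1 base case is level 9 (the tree spans levels 0 through 9, i.e. 10 levels counting the root), so the depth is the number of divisions: log_3(19683) = 9

The recursion tree depth is log_3(19683) = 9. At each level, the problem size is divided by 3, so it takes 9 divisions to reduce to a base case of size 1. The algorithm makes 1 recursive call at each level.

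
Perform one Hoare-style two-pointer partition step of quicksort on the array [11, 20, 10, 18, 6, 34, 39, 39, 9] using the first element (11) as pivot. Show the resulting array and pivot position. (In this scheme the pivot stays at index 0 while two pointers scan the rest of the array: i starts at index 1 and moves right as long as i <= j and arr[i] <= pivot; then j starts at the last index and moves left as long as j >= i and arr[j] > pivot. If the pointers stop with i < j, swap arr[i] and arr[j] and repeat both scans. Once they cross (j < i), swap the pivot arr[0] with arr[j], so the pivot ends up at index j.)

Hoare-style two-pointer partition with pivot = 11:

Initial array: [11, 20, 10, 18, 6, 34, 39, 39, 9]

Pointers start at i = 1, j = 8.
i stops at index 1 (arr[1]=20 > 11), j stops at index 8 (arr[8]=9 <= 11): swap arr[1] and arr[8], array becomes [11, 9, 10, 18, 6, 34, 39, 39, 20]
i stops at index 3 (arr[3]=18 > 11), j stops at index 4 (arr[4]=6 <= 11): swap arr[3] and arr[4], array becomes [11, 9, 10, 6, 18, 34, 39, 39, 20]
i ends at 4, j ends at 3: the pointers have crossed (j < i), so scanning stops.

Swap pivot arr[0] with arr[3] to place pivot at position 3: [6, 9, 10, 11, 18, 34, 39, 39, 20]
Pivot position: 3

After partitioning with pivot 11, the array becomes [6, 9, 10, 11, 18, 34, 39, 39, 20]. The pivot is placed at index 3. All elements to the left of the pivot are <= 11, and all elements to the right are > 11.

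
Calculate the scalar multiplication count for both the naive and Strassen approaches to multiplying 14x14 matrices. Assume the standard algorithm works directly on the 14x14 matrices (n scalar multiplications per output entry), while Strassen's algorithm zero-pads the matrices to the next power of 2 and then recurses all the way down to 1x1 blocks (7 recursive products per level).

Matrix multiplication for 14x14 matrices:

Strassen's algorithm requires power-of-2 dimensions. Pad 14x14 to 16x16 (next power of 2).

Standard algorithm: 14^3 = 2744 multiplications
Strassen's algorithm: 7^(log2(16)) = 7^4 = 2401 multiplications
Savings: 2744 - 2401 = 343 multiplications

Standard: 2744 multiplications (14^3). Strassen: 2401 multiplications (7^4, after padding to 16x16). Strassen reduces 8 recursive multiplications to 7 at each level.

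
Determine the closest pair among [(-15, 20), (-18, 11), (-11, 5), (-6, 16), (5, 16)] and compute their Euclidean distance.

Computing all pairwise distances among 5 points:

d((-15, 20), (-18, 11)) = 9.4868
d((-15, 20), (-11, 5)) = 15.5242
d((-15, 20), (-6, 16)) = 9.8489
d((-15, 20), (5, 16)) = 20.3961
d((-18, 11), (-11, 5)) = 9.2195 <-- minimum
d((-18, 11), (-6, 16)) = 13.0
d((-18, 11), (5, 16)) = 23.5372
d((-11, 5), (-6, 16)) = 12.083
d((-11, 5), (5, 16)) = 19.4165
d((-6, 16), (5, 16)) = 11.0

Closest pair: (-18, 11) and (-11, 5) with distance 9.2195

The closest pair is (-18, 11) and (-11, 5) with Euclidean distance 9.2195. For 5 points, brute-force pairwise comparison is shown above. For large n, the divide-and-conquer algorithm (sort by x, recurse on halves, check the dividing strip) achieves O(n log n).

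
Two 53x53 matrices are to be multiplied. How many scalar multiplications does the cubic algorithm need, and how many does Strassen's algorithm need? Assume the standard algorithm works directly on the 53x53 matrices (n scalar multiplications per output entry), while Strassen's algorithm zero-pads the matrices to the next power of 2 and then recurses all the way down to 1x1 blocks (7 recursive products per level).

Matrix multiplication for 53x53 matrices:

Strassen's algorithm requires power-of-2 dimensions. Pad 53x53 to 64x64 (next power of 2).

Standard algorithm: 53^3 = 148877 multiplications
Strassen's algorithm: 7^(log2(64)) = 7^6 = 117649 multiplications
Savings: 148877 - 117649 = 31228 multiplications

Standard: 148877 multiplications (53^3). Strassen: 117649 multiplications (7^6, after padding to 64x64). Strassen reduces 8 recursive multiplications to 7 at each level.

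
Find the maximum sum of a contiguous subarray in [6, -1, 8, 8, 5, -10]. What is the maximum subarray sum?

Using Kadane's algorithm on [6, -1, 8, 8, 5, -10]:

Scanning through the array:
Position 1 (value -1): max_ending_here = 5, max_so_far = 6
Position 2 (value 8): max_ending_here = 13, max_so_far = 13
Position 3 (value 8): max_ending_here = 21, max_so_far = 21
Position 4 (value 5): max_ending_here = 26, max_so_far = 26
Position 5 (value -10): max_ending_here = 16, max_so_far = 26

Maximum subarray: [6, -1, 8, 8, 5]
Maximum sum: 26

The maximum subarray is [6, -1, 8, 8, 5] with sum 26. This subarray runs from index 0 to index 4.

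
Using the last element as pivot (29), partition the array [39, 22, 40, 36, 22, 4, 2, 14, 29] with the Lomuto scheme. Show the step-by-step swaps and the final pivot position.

Lomuto partition with pivot = 29:

Initial array: [39, 22, 40, 36, 22, 4, 2, 14, 29]

arr[0]=39 > 29: no swap
arr[1]=22 <= 29: swap with position 0, array becomes [22, 39, 40, 36, 22, 4, 2, 14, 29]
arr[2]=40 > 29: no swap
arr[3]=36 > 29: no swap
arr[4]=22 <= 29: swap with position 1, array becomes [22, 22, 40, 36, 39, 4, 2, 14, 29]
arr[5]=4 <= 29: swap with position 2, array becomes [22, 22, 4, 36, 39, 40, 2, 14, 29]
arr[6]=2 <= 29: swap with position 3, array becomes [22, 22, 4, 2, 39, 40, 36, 14, 29]
arr[7]=14 <= 29: swap with position 4, array becomes [22, 22, 4, 2, 14, 40, 36, 39, 29]

Place pivot at position 5: [22, 22, 4, 2, 14, 29, 36, 39, 40]
Pivot position: 5

After partitioning with pivot 29, the array becomes [22, 22, 4, 2, 14, 29, 36, 39, 40]. The pivot is placed at index 5. All elements to the left of the pivot are <= 29, and all elements to the right are > 29.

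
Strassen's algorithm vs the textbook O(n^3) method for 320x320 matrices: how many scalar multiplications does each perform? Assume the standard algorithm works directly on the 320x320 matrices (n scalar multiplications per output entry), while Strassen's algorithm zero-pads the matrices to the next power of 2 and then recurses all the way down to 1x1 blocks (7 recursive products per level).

Matrix multiplication for 320x320 matrices:

Strassen's algorithm requires power-of-2 dimensions. Pad 320x320 to 512x512 (next power of 2).

Standard algorithm: 320^3 = 32768000 multiplications
Strassen's algorithm: 7^(log2(512)) = 7^9 = 40353607 multiplications
Difference: 32768000 - 40353607 = -7585607 (Strassen uses MORE here due to padding overhead — for small or just-over-power-of-2 n, padding can outweigh the per-level savings)

Standard: 32768000 multiplications (320^3). Strassen: 40353607 multiplications (7^9, after padding to 512x512). Strassen reduces 8 recursive multiplications to 7 at each level.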